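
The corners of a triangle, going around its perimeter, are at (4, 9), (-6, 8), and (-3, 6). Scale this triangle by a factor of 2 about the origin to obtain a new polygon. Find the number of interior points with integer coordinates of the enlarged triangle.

Using the shoelace formula, 2A = |[4·8 − (-6)·9] + [(-6)·6 − (-3)·8] + [(-3)·9 − 4·6]| = 23, so the area is 11.5.
Along each edge there are gcd(|Δx|,|Δy|)+1 lattice points, so counting each shared vertex once the boundary has gcd(10,1) + gcd(3,2) + gcd(7,3) = 1+1+1 = 3.
Scaling by 2 multiplies the area by 2² = 4 (so the new area is 46) and multiplies the boundary lattice-point count by 2, giving 6.
By Pick's theorem, the interior count of the dilated polygon is 46 − 6/2 + 1 = 44.

44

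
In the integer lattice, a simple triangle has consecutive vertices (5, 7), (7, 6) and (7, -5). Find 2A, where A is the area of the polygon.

22

Using the shoelace formula, 2A = |[5·6 − 7·7] + [7·(-5) − 7·6] + [7·7 − 5·(-5)]| = 22, so the area is 11.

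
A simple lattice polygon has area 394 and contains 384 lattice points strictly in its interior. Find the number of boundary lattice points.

22

Pick's theorem gives A = I + B/2 − 1, so B = 2(A − I + 1) = 2(394 − 384 + 1) = 22.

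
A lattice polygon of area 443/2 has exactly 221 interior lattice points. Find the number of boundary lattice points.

Pick's theorem gives A = I + B/2 − 1, so B = 2(A − I + 1) = 2(443/2 − 221 + 1) = 3.

3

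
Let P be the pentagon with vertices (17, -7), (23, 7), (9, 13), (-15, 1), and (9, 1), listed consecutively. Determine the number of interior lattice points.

By the shoelace formula, twice the signed area is |[17·7 − 23·(-7)] + [23·13 − 9·7] + [9·1 − (-15)·13] + [(-15)·1 − 9·1] + [9·(-7) − 17·1]| = 616, so the area is 308.
Along each edge there are gcd(|Δx|,|Δy|)+1 lattice points, so counting each shared vertex once the boundary has gcd(6,14) + gcd(14,6) + gcd(24,12) + gcd(24,0) + gcd(8,8) = 2+2+12+24+8 = 48.
Pick's theorem gives I = A − B/2 + 1 = 308 − 48/2 + 1 = 285.

285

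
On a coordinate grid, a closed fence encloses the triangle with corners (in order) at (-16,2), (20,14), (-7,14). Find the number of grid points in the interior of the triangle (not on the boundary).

142

Using the shoelace formula, 2A = |[(-16)·14 − 20·2] + [20·14 − (-7)·14] + [(-7)·2 − (-16)·14]| = 324, so the area is 162.
Along each edge there are gcd(|Δx|,|Δy|)+1 lattice points, so counting each shared vertex once the boundary has gcd(36,12) + gcd(27,0) + gcd(9,12) = 12+27+3 = 42.
By Pick's theorem A = I + B/2 − 1, so I = 162 − 42/2 + 1 = 142.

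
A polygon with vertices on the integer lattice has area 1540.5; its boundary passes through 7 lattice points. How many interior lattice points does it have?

From Pick's theorem, I = A − B/2 + 1 = 1540.5 − 7/2 + 1 = 1538.

1538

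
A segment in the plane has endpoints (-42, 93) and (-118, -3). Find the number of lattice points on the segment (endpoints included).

The number of lattice points on a segment between lattice points is gcd(|Δx|,|Δy|) + 1 = gcd(76,96) + 1 = 4 + 1 = 5.

5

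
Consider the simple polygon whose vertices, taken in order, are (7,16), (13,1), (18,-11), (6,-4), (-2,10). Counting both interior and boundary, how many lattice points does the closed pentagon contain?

215

The shoelace formula gives twice the area as |[7·1 − 13·16] + [13·(-11) − 18·1] + [18·(-4) − 6·(-11)] + [6·10 − (-2)·(-4)] + [(-2)·16 − 7·10]| = 418, so the area is 209.
The number of boundary lattice points is Σ gcd(|Δx|,|Δy|) = gcd(6,15) + gcd(5,12) + gcd(12,7) + gcd(8,14) + gcd(9,6) = 3+1+1+2+3 = 10.
Pick's theorem gives I = A − B/2 + 1 = 209 − 10/2 + 1 = 205, so the closed region contains I + B = 205 + 10 = 215 lattice points.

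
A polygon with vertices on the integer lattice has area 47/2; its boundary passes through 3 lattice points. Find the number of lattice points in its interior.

Pick's theorem A = I + B/2 − 1 rearranges to I = A − B/2 + 1 = 47/2 − 3/2 + 1 = 23.

23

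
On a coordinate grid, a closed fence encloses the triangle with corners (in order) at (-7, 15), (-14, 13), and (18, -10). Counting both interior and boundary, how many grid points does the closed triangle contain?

The shoelace formula gives twice the area as |((-7)·13 − (-14)·15) + ((-14)·(-10) − 18·13) + (18·15 − (-7)·(-10))| = 225, so the area is 225/2.
The number of boundary lattice points is Σ gcd(|Δx|,|Δy|) = gcd(7,2) + gcd(32,23) + gcd(25,25) = 1+1+25 = 27.
Pick's theorem gives I = A − B/2 + 1 = 225/2 − 27/2 + 1 = 100, so the closed region contains I + B = 100 + 27 = 127 lattice points.

127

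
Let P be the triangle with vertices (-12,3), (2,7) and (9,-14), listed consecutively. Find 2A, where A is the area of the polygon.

322

The shoelace formula gives twice the area as |[(-12)·7 − 2·3] + [2·(-14) − 9·7] + [9·3 − (-12)·(-14)]| = 322, so the area is 161.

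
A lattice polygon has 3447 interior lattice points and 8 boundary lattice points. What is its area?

By Pick's theorem, A = I + B/2 − 1 = 3447 + 8/2 − 1 = 3450.

3450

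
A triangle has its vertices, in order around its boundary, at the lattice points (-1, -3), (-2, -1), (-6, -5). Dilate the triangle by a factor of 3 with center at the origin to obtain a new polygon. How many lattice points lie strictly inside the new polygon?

The shoelace formula gives twice the area as |[(-1)·(-1) − (-2)·(-3)] + [(-2)·(-5) − (-6)·(-1)] + [(-6)·(-3) − (-1)·(-5)]| = 12, so the area is 6.
The number of boundary lattice points is Σ gcd(|Δx|,|Δy|) = gcd(1,2) + gcd(4,4) + gcd(5,2) = 1+4+1 = 6.
Scaling by 3 multiplies the area by 3² = 9 (so the new area is 54) and multiplies the boundary lattice-point count by 3, giving 18.
By Pick's theorem, the interior count of the dilated polygon is 54 − 18/2 + 1 = 46.

46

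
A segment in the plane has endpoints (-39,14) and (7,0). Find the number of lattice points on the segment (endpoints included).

The number of lattice points on a segment between lattice points is gcd(|Δx|,|Δy|) + 1 = gcd(46,14) + 1 = 2 + 1 = 3.

3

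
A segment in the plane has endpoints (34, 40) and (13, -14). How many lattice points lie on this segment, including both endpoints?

The number of lattice points on a segment between lattice points is gcd(|Δx|,|Δy|) + 1 = gcd(21,54) + 1 = 3 + 1 = 4.

4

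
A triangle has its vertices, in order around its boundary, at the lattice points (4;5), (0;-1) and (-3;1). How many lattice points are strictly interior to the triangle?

The shoelace formula gives twice the area as |[4·(-1) − 0·5] + [0·1 − (-3)·(-1)] + [(-3)·5 − 4·1]| = 26, so the area is 13.
The number of boundary lattice points is Σ gcd(|Δx|,|Δy|) = gcd(4,6) + gcd(3,2) + gcd(7,4) = 2+1+1 = 4.
Pick's theorem gives I = A − B/2 + 1 = 13 − 4/2 + 1 = 12.

12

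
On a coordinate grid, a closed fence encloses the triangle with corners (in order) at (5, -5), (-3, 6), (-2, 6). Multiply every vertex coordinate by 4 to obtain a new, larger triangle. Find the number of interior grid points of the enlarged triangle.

By the shoelace formula, twice the signed area is |[5·6 − (-3)·(-5)] + [(-3)·6 − (-2)·6] + [(-2)·(-5) − 5·6]| = 11, so the area is 5.5.
The number of boundary lattice points is Σ gcd(|Δx|,|Δy|) = gcd(8,11) + gcd(1,0) + gcd(7,11) = 1+1+1 = 3.
Scaling by 4 multiplies the area by 4² = 16 (so the new area is 88) and multiplies the boundary lattice-point count by 4, giving 12.
By Pick's theorem, the interior count of the dilated polygon is 88 − 12/2 + 1 = 83.

83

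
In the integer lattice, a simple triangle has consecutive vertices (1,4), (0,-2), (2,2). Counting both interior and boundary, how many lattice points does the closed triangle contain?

7

The shoelace formula gives twice the area as |[1·(-2) − 0·4] + [0·2 − 2·(-2)] + [2·4 − 1·2]| = 8, so the area is 4.
Summing gcd(|Δx|,|Δy|) over the edges gives the boundary count: gcd(1,6) + gcd(2,4) + gcd(1,2) = 1+2+1 = 4.
Pick's theorem gives I = A − B/2 + 1 = 4 − 4/2 + 1 = 3, so the closed region contains I + B = 3 + 4 = 7 lattice points.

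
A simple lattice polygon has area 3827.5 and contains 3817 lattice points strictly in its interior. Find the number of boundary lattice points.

Pick's theorem gives A = I + B/2 − 1, so B = 2(A − I + 1) = 2(3827.5 − 3817 + 1) = 23.

23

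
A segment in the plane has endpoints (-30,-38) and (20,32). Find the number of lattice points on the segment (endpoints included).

11

The number of lattice points on a segment between lattice points is gcd(|Δx|,|Δy|) + 1 = gcd(50,70) + 1 = 10 + 1 = 11.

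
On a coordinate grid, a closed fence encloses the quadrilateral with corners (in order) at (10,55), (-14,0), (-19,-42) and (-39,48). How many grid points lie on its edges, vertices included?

19

Along each edge there are gcd(|Δx|,|Δy|)+1 lattice points, so counting each shared vertex once the boundary has gcd(24,55) + gcd(5,42) + gcd(20,90) + gcd(49,7) = 1+1+10+7 = 19.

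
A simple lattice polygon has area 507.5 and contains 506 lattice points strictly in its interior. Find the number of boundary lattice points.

5

Pick's theorem gives A = I + B/2 − 1, so B = 2(A − I + 1) = 2(507.5 − 506 + 1) = 5.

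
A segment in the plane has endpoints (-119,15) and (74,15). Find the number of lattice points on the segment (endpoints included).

194

The number of lattice points on a segment between lattice points is gcd(|Δx|,|Δy|) + 1 = gcd(193,0) + 1 = 193 + 1 = 194.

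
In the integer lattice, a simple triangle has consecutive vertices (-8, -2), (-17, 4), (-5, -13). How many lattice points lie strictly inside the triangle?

39

The shoelace formula gives twice the area as |((-8)·4 − (-17)·(-2)) + ((-17)·(-13) − (-5)·4) + ((-5)·(-2) − (-8)·(-13))| = 81, so the area is 81/2.
Summing gcd(|Δx|,|Δy|) over the edges gives the boundary count: gcd(9,6) + gcd(12,17) + gcd(3,11) = 3+1+1 = 5.
By Pick's theorem A = I + B/2 − 1, so I = 81/2 − 5/2 + 1 = 39.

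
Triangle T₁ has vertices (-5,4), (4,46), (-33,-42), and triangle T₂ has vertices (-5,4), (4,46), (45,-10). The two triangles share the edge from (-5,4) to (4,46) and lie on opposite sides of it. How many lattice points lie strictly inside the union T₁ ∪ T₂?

The union is the simple quadrilateral with vertices (-5,4), (-33,-42), (4,46), (45,-10) in order.
The shoelace formula gives twice the area as |[(-5)·(-42) − (-33)·4] + [(-33)·46 − 4·(-42)] + [4·(-10) − 45·46] + [45·4 − (-5)·(-10)]| = 2988, so the area is 1494.
Summing gcd(|Δx|,|Δy|) over the edges gives the boundary count: gcd(28,46) + gcd(37,88) + gcd(41,56) + gcd(50,14) = 2+1+1+2 = 6.
By Pick's theorem I = A − B/2 + 1 = 1494 − 6/2 + 1 = 1492.

1492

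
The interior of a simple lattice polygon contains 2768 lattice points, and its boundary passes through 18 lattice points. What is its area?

2776

Pick's theorem states A = I + B/2 − 1, so A = 2768 + 18/2 − 1 = 2776.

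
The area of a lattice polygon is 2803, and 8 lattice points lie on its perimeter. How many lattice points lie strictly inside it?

From Pick's theorem, I = A − B/2 + 1 = 2803 − 8/2 + 1 = 2800.

2800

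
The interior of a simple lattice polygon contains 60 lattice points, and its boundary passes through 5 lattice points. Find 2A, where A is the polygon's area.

Pick's theorem states A = I + B/2 − 1, so A = 60 + 5/2 − 1 = 123/2.
Hence 2A = 123.

123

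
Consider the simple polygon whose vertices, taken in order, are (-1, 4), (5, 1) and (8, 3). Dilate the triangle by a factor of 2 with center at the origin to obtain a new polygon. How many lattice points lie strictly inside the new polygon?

38

By the shoelace formula, twice the signed area is |((-1)·1 − 5·4) + (5·3 − 8·1) + (8·4 − (-1)·3)| = 21, so the area is 21/2.
Along each edge there are gcd(|Δx|,|Δy|)+1 lattice points, so counting each shared vertex once the boundary has gcd(6,3) + gcd(3,2) + gcd(9,1) = 3+1+1 = 5.
Scaling by 2 multiplies the area by 2² = 4 (so the new area is 42) and multiplies the boundary lattice-point count by 2, giving 10.
By Pick's theorem, the interior count of the dilated polygon is 42 − 10/2 + 1 = 38.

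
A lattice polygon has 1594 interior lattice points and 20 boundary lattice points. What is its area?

1603

Pick's theorem states A = I + B/2 − 1, so A = 1594 + 20/2 − 1 = 1603.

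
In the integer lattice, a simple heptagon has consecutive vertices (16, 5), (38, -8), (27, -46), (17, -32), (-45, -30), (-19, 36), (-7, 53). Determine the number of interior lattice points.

By the shoelace formula, twice the signed area is |(16·(-8) − 38·5) + (38·(-46) − 27·(-8)) + (27·(-32) − 17·(-46)) + (17·(-30) − (-45)·(-32)) + ((-45)·36 − (-19)·(-30)) + ((-19)·53 − (-7)·36) + ((-7)·5 − 16·53)| = 7710, so the area is 3855.
The number of boundary lattice points is Σ gcd(|Δx|,|Δy|) = gcd(22,13) + gcd(11,38) + gcd(10,14) + gcd(62,2) + gcd(26,66) + gcd(12,17) + gcd(23,48) = 1+1+2+2+2+1+1 = 10.
Pick's theorem gives I = A − B/2 + 1 = 3855 − 10/2 + 1 = 3851.

3851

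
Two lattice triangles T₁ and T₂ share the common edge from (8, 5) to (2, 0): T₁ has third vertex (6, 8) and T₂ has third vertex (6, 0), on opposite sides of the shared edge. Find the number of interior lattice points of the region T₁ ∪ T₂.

20

The union is the simple quadrilateral with vertices (8, 5), (6, 8), (2, 0), (6, 0) in order.
The shoelace formula gives twice the area as |(8·8 − 6·5) + (6·0 − 2·8) + (2·0 − 6·0) + (6·5 − 8·0)| = 48, so the area is 24.
Along each edge there are gcd(|Δx|,|Δy|)+1 lattice points, so counting each shared vertex once the boundary has gcd(2,3) + gcd(4,8) + gcd(4,0) + gcd(2,5) = 1+4+4+1 = 10.
By Pick's theorem I = A − B/2 + 1 = 24 − 10/2 + 1 = 20.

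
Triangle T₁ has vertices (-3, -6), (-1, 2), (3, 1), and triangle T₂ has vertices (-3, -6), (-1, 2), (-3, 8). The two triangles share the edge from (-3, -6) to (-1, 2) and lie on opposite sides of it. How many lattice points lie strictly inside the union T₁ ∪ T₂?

23

The union is the simple quadrilateral with vertices (-3, -6), (3, 1), (-1, 2), (-3, 8) in order.
By the shoelace formula, twice the signed area is |[(-3)·1 − 3·(-6)] + [3·2 − (-1)·1] + [(-1)·8 − (-3)·2] + [(-3)·(-6) − (-3)·8]| = 62, so the area is 31.
Summing gcd(|Δx|,|Δy|) over the edges gives the boundary count: gcd(6,7) + gcd(4,1) + gcd(2,6) + gcd(0,14) = 1+1+2+14 = 18.
By Pick's theorem I = A − B/2 + 1 = 31 − 18/2 + 1 = 23.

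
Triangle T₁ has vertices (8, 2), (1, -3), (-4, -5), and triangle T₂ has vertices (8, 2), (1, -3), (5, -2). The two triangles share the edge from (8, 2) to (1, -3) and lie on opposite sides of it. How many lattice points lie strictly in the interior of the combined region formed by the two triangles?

The union is the simple quadrilateral with vertices (8, 2), (-4, -5), (1, -3), (5, -2) in order.
By the shoelace formula, twice the signed area is |[8·(-5) − (-4)·2] + [(-4)·(-3) − 1·(-5)] + [1·(-2) − 5·(-3)] + [5·2 − 8·(-2)]| = 24, so the area is 12.
The number of boundary lattice points is Σ gcd(|Δx|,|Δy|) = gcd(12,7) + gcd(5,2) + gcd(4,1) + gcd(3,4) = 1+1+1+1 = 4.
By Pick's theorem I = A − B/2 + 1 = 12 − 4/2 + 1 = 11.

11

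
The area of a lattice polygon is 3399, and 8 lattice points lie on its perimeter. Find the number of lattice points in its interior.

3396

Pick's theorem A = I + B/2 − 1 rearranges to I = A − B/2 + 1 = 3399 − 8/2 + 1 = 3396.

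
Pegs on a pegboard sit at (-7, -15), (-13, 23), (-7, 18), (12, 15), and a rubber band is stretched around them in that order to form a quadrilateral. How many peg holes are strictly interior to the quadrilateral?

By the shoelace formula, twice the signed area is |[(-7)·23 − (-13)·(-15)] + [(-13)·18 − (-7)·23] + [(-7)·15 − 12·18] + [12·(-15) − (-7)·15]| = 825, so the area is 412.5.
Summing gcd(|Δx|,|Δy|) over the edges gives the boundary count: gcd(6,38) + gcd(6,5) + gcd(19,3) + gcd(19,30) = 2+1+1+1 = 5.
Pick's theorem gives I = A − B/2 + 1 = 412.5 − 5/2 + 1 = 411.

411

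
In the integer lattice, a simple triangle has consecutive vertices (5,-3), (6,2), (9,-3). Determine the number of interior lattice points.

8

The shoelace formula gives twice the area as |(5·2 − 6·(-3)) + (6·(-3) − 9·2) + (9·(-3) − 5·(-3))| = 20, so the area is 10.
Summing gcd(|Δx|,|Δy|) over the edges gives the boundary count: gcd(1,5) + gcd(3,5) + gcd(4,0) = 1+1+4 = 6.
Pick's theorem gives I = A − B/2 + 1 = 10 − 6/2 + 1 = 8.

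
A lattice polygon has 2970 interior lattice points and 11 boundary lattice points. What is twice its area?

By Pick's theorem, A = I + B/2 − 1 = 2970 + 11/2 − 1 = 5949/2.
Hence 2A = 5949.

5949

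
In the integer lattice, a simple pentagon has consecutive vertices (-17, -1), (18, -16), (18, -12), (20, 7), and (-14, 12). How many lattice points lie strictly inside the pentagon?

637

Using the shoelace formula, 2A = |((-17)·(-16) − 18·(-1)) + (18·(-12) − 18·(-16)) + (18·7 − 20·(-12)) + (20·12 − (-14)·7) + ((-14)·(-1) − (-17)·12)| = 1284, so the area is 642.
The number of boundary lattice points is Σ gcd(|Δx|,|Δy|) = gcd(35,15) + gcd(0,4) + gcd(2,19) + gcd(34,5) + gcd(3,13) = 5+4+1+1+1 = 12.
Pick's theorem gives I = A − B/2 + 1 = 642 − 12/2 + 1 = 637.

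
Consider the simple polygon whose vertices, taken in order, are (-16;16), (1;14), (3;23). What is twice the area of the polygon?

The shoelace formula gives twice the area as |((-16)·14 − 1·16) + (1·23 − 3·14) + (3·16 − (-16)·23)| = 157, so the area is 78.5.

157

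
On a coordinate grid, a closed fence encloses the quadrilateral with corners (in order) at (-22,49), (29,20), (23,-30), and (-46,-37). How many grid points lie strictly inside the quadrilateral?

The shoelace formula gives twice the area as |[(-22)·20 − 29·49] + [29·(-30) − 23·20] + [23·(-37) − (-46)·(-30)] + [(-46)·49 − (-22)·(-37)]| = 8490, so the area is 4245.
The number of boundary lattice points is Σ gcd(|Δx|,|Δy|) = gcd(51,29) + gcd(6,50) + gcd(69,7) + gcd(24,86) = 1+2+1+2 = 6.
Pick's theorem gives I = A − B/2 + 1 = 4245 − 6/2 + 1 = 4243.

4243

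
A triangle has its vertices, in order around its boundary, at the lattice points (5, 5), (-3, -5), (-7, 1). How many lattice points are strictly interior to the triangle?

By the shoelace formula, twice the signed area is |[5·(-5) − (-3)·5] + [(-3)·1 − (-7)·(-5)] + [(-7)·5 − 5·1]| = 88, so the area is 44.
The number of boundary lattice points is Σ gcd(|Δx|,|Δy|) = gcd(8,10) + gcd(4,6) + gcd(12,4) = 2+2+4 = 8.
By Pick's theorem A = I + B/2 − 1, so I = 44 − 8/2 + 1 = 41.

41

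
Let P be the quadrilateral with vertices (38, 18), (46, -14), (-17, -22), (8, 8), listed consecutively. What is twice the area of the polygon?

By the shoelace formula, twice the signed area is |[38·(-14) − 46·18] + [46·(-22) − (-17)·(-14)] + [(-17)·8 − 8·(-22)] + [8·18 − 38·8]| = 2730, so the area is 1365.

2730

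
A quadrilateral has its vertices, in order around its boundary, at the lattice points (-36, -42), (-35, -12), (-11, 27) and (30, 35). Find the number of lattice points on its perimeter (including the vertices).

Along each edge there are gcd(|Δx|,|Δy|)+1 lattice points, so counting each shared vertex once the boundary has gcd(1,30) + gcd(24,39) + gcd(41,8) + gcd(66,77) = 1+3+1+11 = 16.

16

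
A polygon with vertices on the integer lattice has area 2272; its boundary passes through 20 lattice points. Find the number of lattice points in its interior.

From Pick's theorem, I = A − B/2 + 1 = 2272 − 20/2 + 1 = 2263.

2263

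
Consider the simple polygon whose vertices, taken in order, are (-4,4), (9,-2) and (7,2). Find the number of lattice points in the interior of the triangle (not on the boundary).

19

Using the shoelace formula, 2A = |[(-4)·(-2) − 9·4] + [9·2 − 7·(-2)] + [7·4 − (-4)·2]| = 40, so the area is 20.
Summing gcd(|Δx|,|Δy|) over the edges gives the boundary count: gcd(13,6) + gcd(2,4) + gcd(11,2) = 1+2+1 = 4.
Pick's theorem gives I = A − B/2 + 1 = 20 − 4/2 + 1 = 19.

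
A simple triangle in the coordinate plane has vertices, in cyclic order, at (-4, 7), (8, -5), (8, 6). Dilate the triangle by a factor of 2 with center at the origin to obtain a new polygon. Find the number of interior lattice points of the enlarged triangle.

The shoelace formula gives twice the area as |((-4)·(-5) − 8·7) + (8·6 − 8·(-5)) + (8·7 − (-4)·6)| = 132, so the area is 66.
Summing gcd(|Δx|,|Δy|) over the edges gives the boundary count: gcd(12,12) + gcd(0,11) + gcd(12,1) = 12+11+1 = 24.
Scaling by 2 multiplies the area by 2² = 4 (so the new area is 264) and multiplies the boundary lattice-point count by 2, giving 48.
By Pick's theorem, the interior count of the dilated polygon is 264 − 48/2 + 1 = 241.

241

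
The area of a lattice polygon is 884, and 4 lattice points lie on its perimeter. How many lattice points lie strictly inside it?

Pick's theorem A = I + B/2 − 1 rearranges to I = A − B/2 + 1 = 884 − 4/2 + 1 = 883.

883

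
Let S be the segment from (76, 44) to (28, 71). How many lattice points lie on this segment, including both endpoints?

4

The number of lattice points on a segment between lattice points is gcd(|Δx|,|Δy|) + 1 = gcd(48,27) + 1 = 3 + 1 = 4.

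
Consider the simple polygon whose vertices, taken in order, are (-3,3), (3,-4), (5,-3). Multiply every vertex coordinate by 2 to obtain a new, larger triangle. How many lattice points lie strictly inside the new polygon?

By the shoelace formula, twice the signed area is |[(-3)·(-4) − 3·3] + [3·(-3) − 5·(-4)] + [5·3 − (-3)·(-3)]| = 20, so the area is 10.
Along each edge there are gcd(|Δx|,|Δy|)+1 lattice points, so counting each shared vertex once the boundary has gcd(6,7) + gcd(2,1) + gcd(8,6) = 1+1+2 = 4.
Scaling by 2 multiplies the area by 2² = 4 (so the new area is 40) and multiplies the boundary lattice-point count by 2, giving 8.
By Pick's theorem, the interior count of the dilated polygon is 40 − 8/2 + 1 = 37.

37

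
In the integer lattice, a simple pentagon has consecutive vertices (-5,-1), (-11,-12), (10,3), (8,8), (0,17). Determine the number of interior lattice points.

204

By the shoelace formula, twice the signed area is |((-5)·(-12) − (-11)·(-1)) + ((-11)·3 − 10·(-12)) + (10·8 − 8·3) + (8·17 − 0·8) + (0·(-1) − (-5)·17)| = 413, so the area is 206.5.
Along each edge there are gcd(|Δx|,|Δy|)+1 lattice points, so counting each shared vertex once the boundary has gcd(6,11) + gcd(21,15) + gcd(2,5) + gcd(8,9) + gcd(5,18) = 1+3+1+1+1 = 7.
By Pick's theorem A = I + B/2 − 1, so I = 206.5 − 7/2 + 1 = 204.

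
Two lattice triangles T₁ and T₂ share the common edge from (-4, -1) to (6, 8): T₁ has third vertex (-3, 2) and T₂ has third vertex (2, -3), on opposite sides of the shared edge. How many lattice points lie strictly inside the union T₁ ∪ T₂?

45

The union is the simple quadrilateral with vertices (-4, -1), (-3, 2), (6, 8), (2, -3) in order.
Using the shoelace formula, 2A = |((-4)·2 − (-3)·(-1)) + ((-3)·8 − 6·2) + (6·(-3) − 2·8) + (2·(-1) − (-4)·(-3))| = 95, so the area is 95/2.
Summing gcd(|Δx|,|Δy|) over the edges gives the boundary count: gcd(1,3) + gcd(9,6) + gcd(4,11) + gcd(6,2) = 1+3+1+2 = 7.
By Pick's theorem I = A − B/2 + 1 = 95/2 − 7/2 + 1 = 45.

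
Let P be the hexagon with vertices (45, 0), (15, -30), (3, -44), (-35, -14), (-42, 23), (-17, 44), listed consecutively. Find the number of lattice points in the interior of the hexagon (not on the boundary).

4148

The shoelace formula gives twice the area as |[45·(-30) − 15·0] + [15·(-44) − 3·(-30)] + [3·(-14) − (-35)·(-44)] + [(-35)·23 − (-42)·(-14)] + [(-42)·44 − (-17)·23] + [(-17)·0 − 45·44]| = 8332, so the area is 4166.
Summing gcd(|Δx|,|Δy|) over the edges gives the boundary count: gcd(30,30) + gcd(12,14) + gcd(38,30) + gcd(7,37) + gcd(25,21) + gcd(62,44) = 30+2+2+1+1+2 = 38.
By Pick's theorem A = I + B/2 − 1, so I = 4166 − 38/2 + 1 = 4148.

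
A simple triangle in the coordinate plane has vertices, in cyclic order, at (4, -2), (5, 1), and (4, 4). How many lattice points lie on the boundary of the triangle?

The number of boundary lattice points is Σ gcd(|Δx|,|Δy|) = gcd(1,3) + gcd(1,3) + gcd(0,6) = 1+1+6 = 8.

8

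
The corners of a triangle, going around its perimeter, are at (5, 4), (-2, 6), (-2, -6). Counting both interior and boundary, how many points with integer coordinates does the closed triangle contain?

Using the shoelace formula, 2A = |(5·6 − (-2)·4) + ((-2)·(-6) − (-2)·6) + ((-2)·4 − 5·(-6))| = 84, so the area is 42.
Summing gcd(|Δx|,|Δy|) over the edges gives the boundary count: gcd(7,2) + gcd(0,12) + gcd(7,10) = 1+12+1 = 14.
Pick's theorem gives I = A − B/2 + 1 = 42 − 14/2 + 1 = 36, so the closed region contains I + B = 36 + 14 = 50 lattice points.

50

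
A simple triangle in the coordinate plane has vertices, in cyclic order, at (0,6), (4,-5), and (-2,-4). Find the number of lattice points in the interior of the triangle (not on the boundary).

Using the shoelace formula, 2A = |[0·(-5) − 4·6] + [4·(-4) − (-2)·(-5)] + [(-2)·6 − 0·(-4)]| = 62, so the area is 31.
Summing gcd(|Δx|,|Δy|) over the edges gives the boundary count: gcd(4,11) + gcd(6,1) + gcd(2,10) = 1+1+2 = 4.
By Pick's theorem A = I + B/2 − 1, so I = 31 − 4/2 + 1 = 30.

30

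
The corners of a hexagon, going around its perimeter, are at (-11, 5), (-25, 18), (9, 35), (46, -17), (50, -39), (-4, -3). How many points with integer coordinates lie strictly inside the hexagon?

The shoelace formula gives twice the area as |((-11)·18 − (-25)·5) + ((-25)·35 − 9·18) + (9·(-17) − 46·35) + (46·(-39) − 50·(-17)) + (50·(-3) − (-4)·(-39)) + ((-4)·5 − (-11)·(-3))| = 4176, so the area is 2088.
The number of boundary lattice points is Σ gcd(|Δx|,|Δy|) = gcd(14,13) + gcd(34,17) + gcd(37,52) + gcd(4,22) + gcd(54,36) + gcd(7,8) = 1+17+1+2+18+1 = 40.
By Pick's theorem A = I + B/2 − 1, so I = 2088 − 40/2 + 1 = 2069.

2069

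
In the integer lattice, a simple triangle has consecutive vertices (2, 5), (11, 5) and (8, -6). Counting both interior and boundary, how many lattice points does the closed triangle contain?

The shoelace formula gives twice the area as |[2·5 − 11·5] + [11·(-6) − 8·5] + [8·5 − 2·(-6)]| = 99, so the area is 49.5.
The number of boundary lattice points is Σ gcd(|Δx|,|Δy|) = gcd(9,0) + gcd(3,11) + gcd(6,11) = 9+1+1 = 11.
Pick's theorem gives I = A − B/2 + 1 = 49.5 − 11/2 + 1 = 45, so the closed region contains I + B = 45 + 11 = 56 lattice points.

56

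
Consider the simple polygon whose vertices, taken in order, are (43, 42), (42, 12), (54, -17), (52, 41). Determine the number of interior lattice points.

Using the shoelace formula, 2A = |[43·12 − 42·42] + [42·(-17) − 54·12] + [54·41 − 52·(-17)] + [52·42 − 43·41]| = 909, so the area is 454.5.
The number of boundary lattice points is Σ gcd(|Δx|,|Δy|) = gcd(1,30) + gcd(12,29) + gcd(2,58) + gcd(9,1) = 1+1+2+1 = 5.
By Pick's theorem A = I + B/2 − 1, so I = 454.5 − 5/2 + 1 = 453.

453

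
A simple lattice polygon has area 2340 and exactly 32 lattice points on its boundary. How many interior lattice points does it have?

2325

From Pick's theorem, I = A − B/2 + 1 = 2340 − 32/2 + 1 = 2325.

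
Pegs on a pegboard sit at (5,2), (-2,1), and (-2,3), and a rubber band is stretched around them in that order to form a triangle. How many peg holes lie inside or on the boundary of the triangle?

10

The shoelace formula gives twice the area as |(5·1 − (-2)·2) + ((-2)·3 − (-2)·1) + ((-2)·2 − 5·3)| = 14, so the area is 7.
Along each edge there are gcd(|Δx|,|Δy|)+1 lattice points, so counting each shared vertex once the boundary has gcd(7,1) + gcd(0,2) + gcd(7,1) = 1+2+1 = 4.
Pick's theorem gives I = A − B/2 + 1 = 7 − 4/2 + 1 = 6, so the closed region contains I + B = 6 + 4 = 10 lattice points.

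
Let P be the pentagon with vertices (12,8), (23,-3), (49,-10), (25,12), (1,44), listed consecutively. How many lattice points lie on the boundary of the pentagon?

The number of boundary lattice points is Σ gcd(|Δx|,|Δy|) = gcd(11,11) + gcd(26,7) + gcd(24,22) + gcd(24,32) + gcd(11,36) = 11+1+2+8+1 = 23.

23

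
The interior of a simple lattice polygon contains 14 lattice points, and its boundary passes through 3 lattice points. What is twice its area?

29

Pick's theorem states A = I + B/2 − 1, so A = 14 + 3/2 − 1 = 29/2.
Hence 2A = 29.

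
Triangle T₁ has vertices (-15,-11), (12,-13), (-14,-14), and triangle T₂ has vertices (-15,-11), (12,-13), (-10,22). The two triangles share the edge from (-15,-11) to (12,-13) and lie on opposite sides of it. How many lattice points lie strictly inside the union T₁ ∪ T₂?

The union is the simple quadrilateral with vertices (-15,-11), (-14,-14), (12,-13), (-10,22) in order.
Using the shoelace formula, 2A = |[(-15)·(-14) − (-14)·(-11)] + [(-14)·(-13) − 12·(-14)] + [12·22 − (-10)·(-13)] + [(-10)·(-11) − (-15)·22]| = 980, so the area is 490.
The number of boundary lattice points is Σ gcd(|Δx|,|Δy|) = gcd(1,3) + gcd(26,1) + gcd(22,35) + gcd(5,33) = 1+1+1+1 = 4.
By Pick's theorem I = A − B/2 + 1 = 490 − 4/2 + 1 = 489.

489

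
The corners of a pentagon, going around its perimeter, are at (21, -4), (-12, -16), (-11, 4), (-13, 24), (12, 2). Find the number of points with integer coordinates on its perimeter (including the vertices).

10

Summing gcd(|Δx|,|Δy|) over the edges gives the boundary count: gcd(33,12) + gcd(1,20) + gcd(2,20) + gcd(25,22) + gcd(9,6) = 3+1+2+1+3 = 10.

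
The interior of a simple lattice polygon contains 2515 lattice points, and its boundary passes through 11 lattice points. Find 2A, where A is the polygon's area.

By Pick's theorem, A = I + B/2 − 1 = 2515 + 11/2 − 1 = 5039/2.
Hence 2A = 5039.

5039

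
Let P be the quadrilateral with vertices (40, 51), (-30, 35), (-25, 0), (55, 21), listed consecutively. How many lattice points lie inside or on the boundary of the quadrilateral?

2635

By the shoelace formula, twice the signed area is |[40·35 − (-30)·51] + [(-30)·0 − (-25)·35] + [(-25)·21 − 55·0] + [55·51 − 40·21]| = 5245, so the area is 5245/2.
Along each edge there are gcd(|Δx|,|Δy|)+1 lattice points, so counting each shared vertex once the boundary has gcd(70,16) + gcd(5,35) + gcd(80,21) + gcd(15,30) = 2+5+1+15 = 23.
Pick's theorem gives I = A − B/2 + 1 = 5245/2 − 23/2 + 1 = 2612, so the closed region contains I + B = 2612 + 23 = 2635 lattice points.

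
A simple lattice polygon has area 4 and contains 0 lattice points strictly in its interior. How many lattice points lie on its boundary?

Pick's theorem gives A = I + B/2 − 1, so B = 2(A − I + 1) = 2(4 − 0 + 1) = 10.

10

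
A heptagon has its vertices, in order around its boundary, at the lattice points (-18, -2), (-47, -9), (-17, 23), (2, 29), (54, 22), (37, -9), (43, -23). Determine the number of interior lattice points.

2742

The shoelace formula gives twice the area as |((-18)·(-9) − (-47)·(-2)) + ((-47)·23 − (-17)·(-9)) + ((-17)·29 − 2·23) + (2·22 − 54·29) + (54·(-9) − 37·22) + (37·(-23) − 43·(-9)) + (43·(-2) − (-18)·(-23))| = 5491, so the area is 2745.5.
The number of boundary lattice points is Σ gcd(|Δx|,|Δy|) = gcd(29,7) + gcd(30,32) + gcd(19,6) + gcd(52,7) + gcd(17,31) + gcd(6,14) + gcd(61,21) = 1+2+1+1+1+2+1 = 9.
By Pick's theorem A = I + B/2 − 1, so I = 2745.5 − 9/2 + 1 = 2742.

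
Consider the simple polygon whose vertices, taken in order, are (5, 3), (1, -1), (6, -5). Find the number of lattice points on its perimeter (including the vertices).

6

The number of boundary lattice points is Σ gcd(|Δx|,|Δy|) = gcd(4,4) + gcd(5,4) + gcd(1,8) = 4+1+1 = 6.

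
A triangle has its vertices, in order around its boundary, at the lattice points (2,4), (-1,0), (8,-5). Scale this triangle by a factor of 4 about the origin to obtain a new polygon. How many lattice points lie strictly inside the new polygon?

By the shoelace formula, twice the signed area is |(2·0 − (-1)·4) + ((-1)·(-5) − 8·0) + (8·4 − 2·(-5))| = 51, so the area is 25.5.
Along each edge there are gcd(|Δx|,|Δy|)+1 lattice points, so counting each shared vertex once the boundary has gcd(3,4) + gcd(9,5) + gcd(6,9) = 1+1+3 = 5.
Scaling by 4 multiplies the area by 4² = 16 (so the new area is 408) and multiplies the boundary lattice-point count by 4, giving 20.
By Pick's theorem, the interior count of the dilated polygon is 408 − 20/2 + 1 = 399.

399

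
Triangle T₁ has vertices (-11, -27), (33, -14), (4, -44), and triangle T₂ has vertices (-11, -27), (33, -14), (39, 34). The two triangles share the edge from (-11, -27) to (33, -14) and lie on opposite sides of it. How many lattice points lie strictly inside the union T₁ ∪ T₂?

1485

The union is the simple quadrilateral with vertices (-11, -27), (4, -44), (33, -14), (39, 34) in order.
Using the shoelace formula, 2A = |((-11)·(-44) − 4·(-27)) + (4·(-14) − 33·(-44)) + (33·34 − 39·(-14)) + (39·(-27) − (-11)·34)| = 2977, so the area is 2977/2.
Along each edge there are gcd(|Δx|,|Δy|)+1 lattice points, so counting each shared vertex once the boundary has gcd(15,17) + gcd(29,30) + gcd(6,48) + gcd(50,61) = 1+1+6+1 = 9.
By Pick's theorem I = A − B/2 + 1 = 2977/2 − 9/2 + 1 = 1485.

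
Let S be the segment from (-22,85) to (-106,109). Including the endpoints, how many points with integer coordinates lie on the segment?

The number of lattice points on a segment between lattice points is gcd(|Δx|,|Δy|) + 1 = gcd(84,24) + 1 = 12 + 1 = 13.

13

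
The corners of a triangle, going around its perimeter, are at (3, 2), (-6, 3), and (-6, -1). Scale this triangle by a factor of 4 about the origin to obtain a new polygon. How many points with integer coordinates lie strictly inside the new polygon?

By the shoelace formula, twice the signed area is |[3·3 − (-6)·2] + [(-6)·(-1) − (-6)·3] + [(-6)·2 − 3·(-1)]| = 36, so the area is 18.
Along each edge there are gcd(|Δx|,|Δy|)+1 lattice points, so counting each shared vertex once the boundary has gcd(9,1) + gcd(0,4) + gcd(9,3) = 1+4+3 = 8.
Scaling by 4 multiplies the area by 4² = 16 (so the new area is 288) and multiplies the boundary lattice-point count by 4, giving 32.
By Pick's theorem, the interior count of the dilated polygon is 288 − 32/2 + 1 = 273.

273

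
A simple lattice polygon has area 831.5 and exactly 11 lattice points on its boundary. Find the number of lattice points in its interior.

Pick's theorem A = I + B/2 − 1 rearranges to I = A − B/2 + 1 = 831.5 − 11/2 + 1 = 827.

827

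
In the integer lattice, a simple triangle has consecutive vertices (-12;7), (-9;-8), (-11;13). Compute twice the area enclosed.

The shoelace formula gives twice the area as |[(-12)·(-8) − (-9)·7] + [(-9)·13 − (-11)·(-8)] + [(-11)·7 − (-12)·13]| = 33, so the area is 16.5.

33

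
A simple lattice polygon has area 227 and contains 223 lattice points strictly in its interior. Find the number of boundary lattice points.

10

Pick's theorem gives A = I + B/2 − 1, so B = 2(A − I + 1) = 2(227 − 223 + 1) = 10.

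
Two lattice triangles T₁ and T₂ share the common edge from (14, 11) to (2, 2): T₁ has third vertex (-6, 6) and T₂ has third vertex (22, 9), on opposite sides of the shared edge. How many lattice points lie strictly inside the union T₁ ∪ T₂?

The union is the simple quadrilateral with vertices (14, 11), (-6, 6), (2, 2), (22, 9) in order.
By the shoelace formula, twice the signed area is |[14·6 − (-6)·11] + [(-6)·2 − 2·6] + [2·9 − 22·2] + [22·11 − 14·9]| = 216, so the area is 108.
The number of boundary lattice points is Σ gcd(|Δx|,|Δy|) = gcd(20,5) + gcd(8,4) + gcd(20,7) + gcd(8,2) = 5+4+1+2 = 12.
By Pick's theorem I = A − B/2 + 1 = 108 − 12/2 + 1 = 103.

103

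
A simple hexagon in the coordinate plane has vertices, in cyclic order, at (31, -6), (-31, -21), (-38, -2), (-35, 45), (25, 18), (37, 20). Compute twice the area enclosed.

By the shoelace formula, twice the signed area is |[31·(-21) − (-31)·(-6)] + [(-31)·(-2) − (-38)·(-21)] + [(-38)·45 − (-35)·(-2)] + [(-35)·18 − 25·45] + [25·20 − 37·18] + [37·(-6) − 31·20]| = 6116, so the area is 3058.

6116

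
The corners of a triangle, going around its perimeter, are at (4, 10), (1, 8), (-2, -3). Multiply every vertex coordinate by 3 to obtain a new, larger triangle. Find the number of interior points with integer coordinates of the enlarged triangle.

118

The shoelace formula gives twice the area as |(4·8 − 1·10) + (1·(-3) − (-2)·8) + ((-2)·10 − 4·(-3))| = 27, so the area is 13.5.
The number of boundary lattice points is Σ gcd(|Δx|,|Δy|) = gcd(3,2) + gcd(3,11) + gcd(6,13) = 1+1+1 = 3.
Scaling by 3 multiplies the area by 3² = 9 (so the new area is 243/2) and multiplies the boundary lattice-point count by 3, giving 9.
By Pick's theorem, the interior count of the dilated polygon is 243/2 − 9/2 + 1 = 118.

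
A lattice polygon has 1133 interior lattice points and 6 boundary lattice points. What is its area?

1135

Pick's theorem states A = I + B/2 − 1, so A = 1133 + 6/2 − 1 = 1135.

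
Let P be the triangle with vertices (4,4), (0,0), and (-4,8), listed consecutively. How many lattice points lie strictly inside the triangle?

19

The shoelace formula gives twice the area as |(4·0 − 0·4) + (0·8 − (-4)·0) + ((-4)·4 − 4·8)| = 48, so the area is 24.
The number of boundary lattice points is Σ gcd(|Δx|,|Δy|) = gcd(4,4) + gcd(4,8) + gcd(8,4) = 4+4+4 = 12.
Pick's theorem gives I = A − B/2 + 1 = 24 − 12/2 + 1 = 19.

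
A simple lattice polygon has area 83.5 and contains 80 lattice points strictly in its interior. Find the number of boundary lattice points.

9

Pick's theorem gives A = I + B/2 − 1, so B = 2(A − I + 1) = 2(83.5 − 80 + 1) = 9.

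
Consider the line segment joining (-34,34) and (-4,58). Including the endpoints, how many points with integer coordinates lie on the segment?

The number of lattice points on a segment between lattice points is gcd(|Δx|,|Δy|) + 1 = gcd(30,24) + 1 = 6 + 1 = 7.

7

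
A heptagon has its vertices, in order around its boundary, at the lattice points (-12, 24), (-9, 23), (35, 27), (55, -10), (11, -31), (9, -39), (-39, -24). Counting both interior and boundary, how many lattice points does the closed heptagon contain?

3833

By the shoelace formula, twice the signed area is |[(-12)·23 − (-9)·24] + [(-9)·27 − 35·23] + [35·(-10) − 55·27] + [55·(-31) − 11·(-10)] + [11·(-39) − 9·(-31)] + [9·(-24) − (-39)·(-39)] + [(-39)·24 − (-12)·(-24)]| = 7649, so the area is 3824.5.
Along each edge there are gcd(|Δx|,|Δy|)+1 lattice points, so counting each shared vertex once the boundary has gcd(3,1) + gcd(44,4) + gcd(20,37) + gcd(44,21) + gcd(2,8) + gcd(48,15) + gcd(27,48) = 1+4+1+1+2+3+3 = 15.
Pick's theorem gives I = A − B/2 + 1 = 3824.5 − 15/2 + 1 = 3818, so the closed region contains I + B = 3818 + 15 = 3833 lattice points.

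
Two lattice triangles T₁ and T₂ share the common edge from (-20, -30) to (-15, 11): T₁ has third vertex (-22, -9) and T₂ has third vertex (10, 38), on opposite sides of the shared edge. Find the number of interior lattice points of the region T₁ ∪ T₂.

The union is the simple quadrilateral with vertices (-20, -30), (-22, -9), (-15, 11), (10, 38) in order.
Using the shoelace formula, 2A = |[(-20)·(-9) − (-22)·(-30)] + [(-22)·11 − (-15)·(-9)] + [(-15)·38 − 10·11] + [10·(-30) − (-20)·38]| = 1077, so the area is 538.5.
Summing gcd(|Δx|,|Δy|) over the edges gives the boundary count: gcd(2,21) + gcd(7,20) + gcd(25,27) + gcd(30,68) = 1+1+1+2 = 5.
By Pick's theorem I = A − B/2 + 1 = 538.5 − 5/2 + 1 = 537.

537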